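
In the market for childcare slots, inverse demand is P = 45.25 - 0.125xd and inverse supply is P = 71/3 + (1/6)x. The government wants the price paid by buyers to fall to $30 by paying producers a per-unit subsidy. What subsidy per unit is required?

At a buyer price of 30, quantity demanded is 362 − 8·30 = 122.
Sellers supply 122 only when they receive Ps = 71/3 + (1/6)·122 = 44.
s = Ps − Pb = 44 − 30 = 14.

Required subsidy s = $14 per unit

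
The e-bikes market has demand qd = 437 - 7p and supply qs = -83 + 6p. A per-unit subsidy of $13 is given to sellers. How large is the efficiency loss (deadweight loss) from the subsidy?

Deadweight loss = $273

Pre-subsidy: 437 - 7p = -83 + 6p gives p* = 40, q* = 157.
With the subsidy, sellers receive ps = pb + 13 for each unit, where pb is the price buyers pay.
Supply in terms of pb becomes qs = -83 + 6(pb + 13) = -5 + 6pb. Setting this equal to demand: 437 - 7pb = -5 + 6pb, so pb = 34.
Sellers receive ps = 34 + 13 = 47; q' = 437 − 7·34 = 199.
The subsidy expands output by 199 − 157 = 42 past the efficient level; on those units the gap between marginal cost and willingness to pay runs from 0 up to 13.
DWL = ½ × 13 × 42 = 273.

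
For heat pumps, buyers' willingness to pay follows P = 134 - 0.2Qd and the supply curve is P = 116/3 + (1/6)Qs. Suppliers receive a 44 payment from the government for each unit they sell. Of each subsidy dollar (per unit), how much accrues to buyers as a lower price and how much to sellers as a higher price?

Buyers gain 24 per unit; sellers gain 20 per unit

Pre-subsidy: 134 - 0.2Q = 116/3 + (1/6)Q gives Q* = 260 and P* = 82.
With the subsidy, sellers receive Ps = Pb + 44 for each unit, where Pb is the price buyers pay.
On the curves, Pb = 134 - 0.2Q and Ps = 116/3 + (1/6)Q; the wedge Ps − Pb = 44 gives 116/3 + (1/6)Q − (134 - 0.2Q) = 44, so Q' = 380.
Then Pb = 134 − 0.2·380 = 58 and Ps = 116/3 + (1/6)·380 = 102.
Buyers' price falls by P* − Pb = 82 − 58 = 24; sellers' price rises by Ps − P* = 102 − 82 = 20.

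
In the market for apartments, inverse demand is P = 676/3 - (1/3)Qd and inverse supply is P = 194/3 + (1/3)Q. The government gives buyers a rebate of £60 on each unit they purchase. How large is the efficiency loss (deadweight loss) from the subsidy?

Pre-subsidy: 676/3 - (1/3)Q = 194/3 + (1/3)Q gives Q* = 241 and P* = 145.
With the rebate, buyers effectively pay Pb = Ps − 60, where Ps is the price sellers receive.
On the curves, Pb = 676/3 - (1/3)Q and Ps = 194/3 + (1/3)Q; the wedge Ps − Pb = 60 gives 194/3 + (1/3)Q − (676/3 - (1/3)Q) = 60, so Q' = 331.
Then Pb = 676/3 − (1/3)·331 = 115 and Ps = 194/3 + (1/3)·331 = 175.
The subsidy expands output by 331 − 241 = 90 past the efficient level; on those units the gap between marginal cost and willingness to pay runs from 0 up to 60.
DWL = ½ × 60 × 90 = 2700.

Deadweight loss = £2700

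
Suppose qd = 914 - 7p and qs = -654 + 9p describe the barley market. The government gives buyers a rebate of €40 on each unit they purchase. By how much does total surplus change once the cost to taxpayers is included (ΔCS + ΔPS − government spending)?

Net change in total surplus = -€3150

Pre-subsidy: 914 - 7p = -654 + 9p gives p* = 98, q* = 228.
With the rebate, buyers effectively pay pb = ps − 40, where ps is the price sellers receive.
Demand in terms of ps becomes qd = 914 − 7(ps − 40) = 1194 - 7ps. Setting this equal to supply: 1194 - 7ps = -654 + 9ps, so ps = 115.5.
Buyers pay pb = 115.5 − 40 = 75.5; q' = -654 + 9·115.5 = 385.5.
ΔCS = ½(228 + 385.5)(98 − 75.5) = 6901.875; ΔPS = ½(228 + 385.5)(115.5 − 98) = 5368.125.
Government spending = 40 × 385.5 = 15420.
Net change = 6901.875 + 5368.125 − 15420 = -3150. The loss equals the DWL triangle ½·40·157.5.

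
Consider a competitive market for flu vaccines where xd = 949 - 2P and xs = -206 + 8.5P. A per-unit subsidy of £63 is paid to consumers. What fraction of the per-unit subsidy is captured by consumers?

Consumer share = 17/21

Pre-subsidy: 949 - 2P = -206 + 8.5P gives P* = 110, x* = 729.
With the rebate, buyers effectively pay Pb = Ps − 63, where Ps is the price sellers receive.
Demand in terms of Ps becomes xd = 949 − 2(Ps − 63) = 1075 - 2Ps. Setting this equal to supply: 1075 - 2Ps = -206 + 8.5Ps, so Ps = 122.
Buyers pay Pb = 122 − 63 = 59; x' = -206 + 8.5·122 = 831.
Buyers' price falls by P* − Pb = 110 − 59 = 51; sellers' price rises by Ps − P* = 122 − 110 = 12.
So consumers capture 51/63 = 17/21 of each unit of subsidy.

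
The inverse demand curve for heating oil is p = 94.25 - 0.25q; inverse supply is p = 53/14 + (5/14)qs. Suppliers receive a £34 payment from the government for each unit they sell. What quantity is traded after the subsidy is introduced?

Pre-subsidy: 94.25 - 0.25q = 53/14 + (5/14)q gives q* = 149 and p* = 57.
With the subsidy, sellers receive ps = pb + 34 for each unit, where pb is the price buyers pay.
On the curves, pb = 94.25 - 0.25q and ps = 53/14 + (5/14)q; the wedge ps − pb = 34 gives 53/14 + (5/14)q − (94.25 - 0.25q) = 34, so q' = 205.
Then pb = 94.25 − 0.25·205 = 43 and ps = 53/14 + (5/14)·205 = 77.

q' = 205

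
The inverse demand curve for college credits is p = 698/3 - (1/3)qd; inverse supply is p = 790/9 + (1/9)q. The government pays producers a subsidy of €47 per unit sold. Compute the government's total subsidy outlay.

Government cost = €20292.25

Pre-subsidy: 698/3 - (1/3)q = 790/9 + (1/9)q gives q* = 326 and p* = 124.
With the subsidy, sellers receive ps = pb + 47 for each unit, where pb is the price buyers pay.
On the curves, pb = 698/3 - (1/3)q and ps = 790/9 + (1/9)q; the wedge ps − pb = 47 gives 790/9 + (1/9)q − (698/3 - (1/3)q) = 47, so q' = 431.75.
Then pb = 698/3 − (1/3)·431.75 = 88.75 and ps = 790/9 + (1/9)·431.75 = 135.75.
Government outlay = subsidy × quantity = 47 × 431.75 = 20292.25.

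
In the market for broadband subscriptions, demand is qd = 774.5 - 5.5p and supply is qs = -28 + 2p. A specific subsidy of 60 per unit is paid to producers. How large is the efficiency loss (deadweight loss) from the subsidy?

Deadweight loss = 2640

Pre-subsidy: 774.5 - 5.5p = -28 + 2p gives p* = 107, q* = 186.
With the subsidy, sellers receive ps = pb + 60 for each unit, where pb is the price buyers pay.
Supply in terms of pb becomes qs = -28 + 2(pb + 60) = 92 + 2pb. Setting this equal to demand: 774.5 - 5.5pb = 92 + 2pb, so pb = 91.
Sellers receive ps = 91 + 60 = 151; q' = 774.5 − 5.5·91 = 274.
The subsidy expands output by 274 − 186 = 88 past the efficient level; on those units the gap between marginal cost and willingness to pay runs from 0 up to 60.
DWL = ½ × 60 × 88 = 2640.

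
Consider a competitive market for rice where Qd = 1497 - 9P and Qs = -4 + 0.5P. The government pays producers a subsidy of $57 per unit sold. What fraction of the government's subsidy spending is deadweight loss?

Pre-subsidy: 1497 - 9P = -4 + 0.5P gives P* = 158, Q* = 75.
With the subsidy, sellers receive Ps = Pb + 57 for each unit, where Pb is the price buyers pay.
Supply in terms of Pb becomes Qs = -4 + 0.5(Pb + 57) = 24.5 + 0.5Pb. Setting this equal to demand: 1497 - 9Pb = 24.5 + 0.5Pb, so Pb = 155.
Sellers receive Ps = 155 + 57 = 212; Q' = 1497 − 9·155 = 102.
ΔCS = ½(75 + 102)(158 − 155) = 265.5; ΔPS = ½(75 + 102)(212 − 158) = 4779.
Government spending = 57 × 102 = 5814.
DWL = ½ × 57 × (102 − 75) = 769.5; fraction = 769.5 / 5814 = 9/68.

DWL / government spending = 9/68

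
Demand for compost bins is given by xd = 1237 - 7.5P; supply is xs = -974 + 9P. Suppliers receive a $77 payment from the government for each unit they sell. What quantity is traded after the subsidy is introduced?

x' = 547

Pre-subsidy: 1237 - 7.5P = -974 + 9P gives P* = 134, x* = 232.
With the subsidy, sellers receive Ps = Pb + 77 for each unit, where Pb is the price buyers pay.
Supply in terms of Pb becomes xs = -974 + 9(Pb + 77) = -281 + 9Pb. Setting this equal to demand: 1237 - 7.5Pb = -281 + 9Pb, so Pb = 92.
Sellers receive Ps = 92 + 77 = 169; x' = 1237 − 7.5·92 = 547.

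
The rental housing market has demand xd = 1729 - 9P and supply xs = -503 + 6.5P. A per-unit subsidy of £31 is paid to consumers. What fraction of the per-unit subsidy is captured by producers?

Pre-subsidy: 1729 - 9P = -503 + 6.5P gives P* = 144, x* = 433.
With the rebate, buyers effectively pay Pb = Ps − 31, where Ps is the price sellers receive.
Demand in terms of Ps becomes xd = 1729 − 9(Ps − 31) = 2008 - 9Ps. Setting this equal to supply: 2008 - 9Ps = -503 + 6.5Ps, so Ps = 162.
Buyers pay Pb = 162 − 31 = 131; x' = -503 + 6.5·162 = 550.
Buyers' price falls by P* − Pb = 144 − 131 = 13; sellers' price rises by Ps − P* = 162 − 144 = 18.
So producers capture 18/31 = 18/31 of each unit of subsidy.

Producer share = 18/31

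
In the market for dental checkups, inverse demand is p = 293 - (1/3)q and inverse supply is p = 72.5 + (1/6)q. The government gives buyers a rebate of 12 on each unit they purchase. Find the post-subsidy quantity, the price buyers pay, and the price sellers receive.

q' = 465; buyers pay 138; sellers receive 150

Pre-subsidy: 293 - (1/3)q = 72.5 + (1/6)q gives q* = 441 and p* = 146.
With the rebate, buyers effectively pay pb = ps − 12, where ps is the price sellers receive.
On the curves, pb = 293 - (1/3)q and ps = 72.5 + (1/6)q; the wedge ps − pb = 12 gives 72.5 + (1/6)q − (293 - (1/3)q) = 12, so q' = 465.
Then pb = 293 − (1/3)·465 = 138 and ps = 72.5 + (1/6)·465 = 150.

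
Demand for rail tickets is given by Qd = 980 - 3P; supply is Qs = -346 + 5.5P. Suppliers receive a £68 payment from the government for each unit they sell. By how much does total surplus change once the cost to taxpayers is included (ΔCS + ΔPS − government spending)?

Pre-subsidy: 980 - 3P = -346 + 5.5P gives P* = 156, Q* = 512.
With the subsidy, sellers receive Ps = Pb + 68 for each unit, where Pb is the price buyers pay.
Supply in terms of Pb becomes Qs = -346 + 5.5(Pb + 68) = 28 + 5.5Pb. Setting this equal to demand: 980 - 3Pb = 28 + 5.5Pb, so Pb = 112.
Sellers receive Ps = 112 + 68 = 180; Q' = 980 − 3·112 = 644.
ΔCS = ½(512 + 644)(156 − 112) = 25432; ΔPS = ½(512 + 644)(180 − 156) = 13872.
Government spending = 68 × 644 = 43792.
Net change = 25432 + 13872 − 43792 = -4488. The loss equals the DWL triangle ½·68·132.

Net change in total surplus = -£4488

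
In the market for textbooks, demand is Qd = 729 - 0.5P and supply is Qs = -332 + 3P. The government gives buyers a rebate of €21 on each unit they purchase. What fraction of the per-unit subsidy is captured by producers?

Pre-subsidy: 729 - 0.5P = -332 + 3P gives P* = 2122/7, Q* = 4042/7.
With the rebate, buyers effectively pay Pb = Ps − 21, where Ps is the price sellers receive.
Demand in terms of Ps becomes Qd = 729 − 0.5(Ps − 21) = 739.5 - 0.5Ps. Setting this equal to supply: 739.5 - 0.5Ps = -332 + 3Ps, so Ps = 2143/7.
Buyers pay Pb = 2143/7 − 21 = 1996/7; Q' = -332 + 3·(2143/7) = 4105/7.
Buyers' price falls by P* − Pb = 2122/7 − 1996/7 = 18; sellers' price rises by Ps − P* = 2143/7 − 2122/7 = 3.
So producers capture 3/21 = 1/7 of each unit of subsidy.

Producer share = 1/7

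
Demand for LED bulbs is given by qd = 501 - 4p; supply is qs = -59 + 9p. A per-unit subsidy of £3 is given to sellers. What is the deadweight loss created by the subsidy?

Deadweight loss = 162/13

Pre-subsidy: 501 - 4p = -59 + 9p gives p* = 560/13, q* = 4273/13.
With the subsidy, sellers receive ps = pb + 3 for each unit, where pb is the price buyers pay.
Supply in terms of pb becomes qs = -59 + 9(pb + 3) = -32 + 9pb. Setting this equal to demand: 501 - 4pb = -32 + 9pb, so pb = 41.
Sellers receive ps = 41 + 3 = 44; q' = 501 − 4·41 = 337.
The subsidy expands output by 337 − 4273/13 = 108/13 past the efficient level; on those units the gap between marginal cost and willingness to pay runs from 0 up to 3.
DWL = ½ × 3 × 108/13 = 162/13.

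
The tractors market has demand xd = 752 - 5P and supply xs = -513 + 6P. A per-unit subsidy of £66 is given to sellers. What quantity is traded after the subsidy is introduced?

x' = 357

Pre-subsidy: 752 - 5P = -513 + 6P gives P* = 115, x* = 177.
With the subsidy, sellers receive Ps = Pb + 66 for each unit, where Pb is the price buyers pay.
Supply in terms of Pb becomes xs = -513 + 6(Pb + 66) = -117 + 6Pb. Setting this equal to demand: 752 - 5Pb = -117 + 6Pb, so Pb = 79.
Sellers receive Ps = 79 + 66 = 145; x' = 752 − 5·79 = 357.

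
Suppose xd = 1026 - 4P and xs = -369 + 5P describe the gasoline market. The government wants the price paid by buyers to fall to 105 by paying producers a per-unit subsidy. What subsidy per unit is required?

Required subsidy s = 90 per unit

At a buyer price of 105, quantity demanded is 1026 − 4·105 = 606.
Sellers supply 606 only when they receive Ps with -369 + 5·Ps = 606, i.e. Ps = 195.
s = Ps − Pb = 195 − 105 = 90.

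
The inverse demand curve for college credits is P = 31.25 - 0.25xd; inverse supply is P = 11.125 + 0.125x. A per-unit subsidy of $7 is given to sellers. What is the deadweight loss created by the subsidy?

Deadweight loss = 196/3

Pre-subsidy: 31.25 - 0.25x = 11.125 + 0.125x gives x* = 161/3 and P* = 107/6.
With the subsidy, sellers receive Ps = Pb + 7 for each unit, where Pb is the price buyers pay.
On the curves, Pb = 31.25 - 0.25x and Ps = 11.125 + 0.125x; the wedge Ps − Pb = 7 gives 11.125 + 0.125x − (31.25 - 0.25x) = 7, so x' = 217/3.
Then Pb = 31.25 − 0.25·(217/3) = 79/6 and Ps = 11.125 + 0.125·(217/3) = 121/6.
The subsidy expands output by 217/3 − 161/3 = 56/3 past the efficient level; on those units the gap between marginal cost and willingness to pay runs from 0 up to 7.
DWL = ½ × 7 × 56/3 = 196/3.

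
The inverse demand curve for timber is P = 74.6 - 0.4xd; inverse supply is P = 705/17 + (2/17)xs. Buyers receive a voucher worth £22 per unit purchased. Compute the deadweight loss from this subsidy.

Pre-subsidy: 74.6 - 0.4x = 705/17 + (2/17)x gives x* = 64 and P* = 49.
With the rebate, buyers effectively pay Pb = Ps − 22, where Ps is the price sellers receive.
On the curves, Pb = 74.6 - 0.4x and Ps = 705/17 + (2/17)x; the wedge Ps − Pb = 22 gives 705/17 + (2/17)x − (74.6 - 0.4x) = 22, so x' = 106.5.
Then Pb = 74.6 − 0.4·106.5 = 32 and Ps = 705/17 + (2/17)·106.5 = 54.
The subsidy expands output by 106.5 − 64 = 42.5 past the efficient level; on those units the gap between marginal cost and willingness to pay runs from 0 up to 22.
DWL = ½ × 22 × 42.5 = 467.5.

Deadweight loss = £467.5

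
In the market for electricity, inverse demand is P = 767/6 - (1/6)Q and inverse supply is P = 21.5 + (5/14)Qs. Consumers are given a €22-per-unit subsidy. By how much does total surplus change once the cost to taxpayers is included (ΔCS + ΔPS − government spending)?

Pre-subsidy: 767/6 - (1/6)Q = 21.5 + (5/14)Q gives Q* = 203 and P* = 94.
With the rebate, buyers effectively pay Pb = Ps − 22, where Ps is the price sellers receive.
On the curves, Pb = 767/6 - (1/6)Q and Ps = 21.5 + (5/14)Q; the wedge Ps − Pb = 22 gives 21.5 + (5/14)Q − (767/6 - (1/6)Q) = 22, so Q' = 245.
Then Pb = 767/6 − (1/6)·245 = 87 and Ps = 21.5 + (5/14)·245 = 109.
ΔCS = ½(203 + 245)(94 − 87) = 1568; ΔPS = ½(203 + 245)(109 − 94) = 3360.
Government spending = 22 × 245 = 5390.
Net change = 1568 + 3360 − 5390 = -462. The loss equals the DWL triangle ½·22·42.

Net change in total surplus = -€462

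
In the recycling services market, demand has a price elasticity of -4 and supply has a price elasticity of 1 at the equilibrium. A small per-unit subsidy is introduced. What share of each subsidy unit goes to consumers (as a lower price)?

For a small subsidy around the equilibrium, the benefit split depends on the relative slopes, which at a point are proportional to the elasticities.
Buyer share = εs/(εs + |εd|) = 1/(1 + 4) = 0.2; seller share = |εd|/(εs + |εd|) = 0.8.

Consumer share = 0.2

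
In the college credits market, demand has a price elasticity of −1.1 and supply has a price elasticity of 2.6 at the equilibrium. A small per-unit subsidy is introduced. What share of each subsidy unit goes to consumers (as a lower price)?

Consumer share = 26/37

For a small subsidy around the equilibrium, the benefit split depends on the relative slopes, which at a point are proportional to the elasticities.
Buyer share = εs/(εs + |εd|) = 2.6/(2.6 + 1.1) = 26/37; seller share = |εd|/(εs + |εd|) = 11/37.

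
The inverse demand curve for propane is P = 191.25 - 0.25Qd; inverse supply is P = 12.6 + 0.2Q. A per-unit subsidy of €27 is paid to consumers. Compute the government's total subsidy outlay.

Pre-subsidy: 191.25 - 0.25Q = 12.6 + 0.2Q gives Q* = 397 and P* = 92.
With the rebate, buyers effectively pay Pb = Ps − 27, where Ps is the price sellers receive.
On the curves, Pb = 191.25 - 0.25Q and Ps = 12.6 + 0.2Q; the wedge Ps − Pb = 27 gives 12.6 + 0.2Q − (191.25 - 0.25Q) = 27, so Q' = 457.
Then Pb = 191.25 − 0.25·457 = 77 and Ps = 12.6 + 0.2·457 = 104.
Government outlay = subsidy × quantity = 27 × 457 = 12339.

Government cost = €12339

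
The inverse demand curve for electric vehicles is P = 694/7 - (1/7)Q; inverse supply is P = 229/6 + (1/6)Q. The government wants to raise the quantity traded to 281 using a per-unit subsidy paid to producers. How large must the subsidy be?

At Q = 281, from the demand curve buyers pay Pb = 694/7 − (1/7)·281 = 59; from the supply curve sellers need Ps = 229/6 + (1/6)·281 = 85.
The subsidy must fill the gap: s = Ps − Pb = 85 − 59 = 26.

Required subsidy s = 26 per unit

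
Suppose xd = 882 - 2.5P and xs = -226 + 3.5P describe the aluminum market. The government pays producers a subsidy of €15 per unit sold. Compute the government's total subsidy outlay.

Government cost = €6633.125

Pre-subsidy: 882 - 2.5P = -226 + 3.5P gives P* = 554/3, x* = 1261/3.
With the subsidy, sellers receive Ps = Pb + 15 for each unit, where Pb is the price buyers pay.
Supply in terms of Pb becomes xs = -226 + 3.5(Pb + 15) = -173.5 + 3.5Pb. Setting this equal to demand: 882 - 2.5Pb = -173.5 + 3.5Pb, so Pb = 2111/12.
Sellers receive Ps = 2111/12 + 15 = 2291/12; x' = 882 − 2.5·(2111/12) = 10613/24.
Government outlay = subsidy × quantity = 15 × 10613/24 = 6633.125.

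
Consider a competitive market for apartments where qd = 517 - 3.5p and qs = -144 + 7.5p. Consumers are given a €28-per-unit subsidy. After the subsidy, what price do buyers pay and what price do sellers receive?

Pre-subsidy: 517 - 3.5p = -144 + 7.5p gives p* = 661/11, q* = 6747/22.
With the rebate, buyers effectively pay pb = ps − 28, where ps is the price sellers receive.
Demand in terms of ps becomes qd = 517 − 3.5(ps − 28) = 615 - 3.5ps. Setting this equal to supply: 615 - 3.5ps = -144 + 7.5ps, so ps = 69.
Buyers pay pb = 69 − 28 = 41; q' = -144 + 7.5·69 = 373.5.

Buyers pay €41; sellers receive €69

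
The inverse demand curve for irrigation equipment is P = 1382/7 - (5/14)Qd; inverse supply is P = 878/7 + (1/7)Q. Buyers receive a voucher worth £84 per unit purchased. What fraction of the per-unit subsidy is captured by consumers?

Pre-subsidy: 1382/7 - (5/14)Q = 878/7 + (1/7)Q gives Q* = 144 and P* = 146.
With the rebate, buyers effectively pay Pb = Ps − 84, where Ps is the price sellers receive.
On the curves, Pb = 1382/7 - (5/14)Q and Ps = 878/7 + (1/7)Q; the wedge Ps − Pb = 84 gives 878/7 + (1/7)Q − (1382/7 - (5/14)Q) = 84, so Q' = 312.
Then Pb = 1382/7 − (5/14)·312 = 86 and Ps = 878/7 + (1/7)·312 = 170.
Buyers' price falls by P* − Pb = 146 − 86 = 60; sellers' price rises by Ps − P* = 170 − 146 = 24.
So consumers capture 60/84 = 5/7 of each unit of subsidy.

Consumer share = 5/7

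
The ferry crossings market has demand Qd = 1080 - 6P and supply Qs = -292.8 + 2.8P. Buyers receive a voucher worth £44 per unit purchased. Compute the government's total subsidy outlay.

Pre-subsidy: 1080 - 6P = -292.8 + 2.8P gives P* = 156, Q* = 144.
With the rebate, buyers effectively pay Pb = Ps − 44, where Ps is the price sellers receive.
Demand in terms of Ps becomes Qd = 1080 − 6(Ps − 44) = 1344 - 6Ps. Setting this equal to supply: 1344 - 6Ps = -292.8 + 2.8Ps, so Ps = 186.
Buyers pay Pb = 186 − 44 = 142; Q' = -292.8 + 2.8·186 = 228.
Government outlay = subsidy × quantity = 44 × 228 = 10032.

Government cost = £10032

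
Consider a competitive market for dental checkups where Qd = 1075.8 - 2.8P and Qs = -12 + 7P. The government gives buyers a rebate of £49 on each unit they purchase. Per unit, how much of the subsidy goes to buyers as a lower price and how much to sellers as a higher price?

Pre-subsidy: 1075.8 - 2.8P = -12 + 7P gives P* = 111, Q* = 765.
With the rebate, buyers effectively pay Pb = Ps − 49, where Ps is the price sellers receive.
Demand in terms of Ps becomes Qd = 1075.8 − 2.8(Ps − 49) = 1213 - 2.8Ps. Setting this equal to supply: 1213 - 2.8Ps = -12 + 7Ps, so Ps = 125.
Buyers pay Pb = 125 − 49 = 76; Q' = -12 + 7·125 = 863.
Buyers' price falls by P* − Pb = 111 − 76 = 35; sellers' price rises by Ps − P* = 125 − 111 = 14.

Buyers gain £35 per unit; sellers gain £14 per unit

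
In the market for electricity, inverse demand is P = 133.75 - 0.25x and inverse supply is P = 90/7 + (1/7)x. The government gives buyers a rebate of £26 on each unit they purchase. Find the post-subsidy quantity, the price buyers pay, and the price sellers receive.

Pre-subsidy: 133.75 - 0.25x = 90/7 + (1/7)x gives x* = 3385/11 and P* = 625/11.
With the rebate, buyers effectively pay Pb = Ps − 26, where Ps is the price sellers receive.
On the curves, Pb = 133.75 - 0.25x and Ps = 90/7 + (1/7)x; the wedge Ps − Pb = 26 gives 90/7 + (1/7)x − (133.75 - 0.25x) = 26, so x' = 4113/11.
Then Pb = 133.75 − 0.25·(4113/11) = 443/11 and Ps = 90/7 + (1/7)·(4113/11) = 729/11.

x' = 4113/11; buyers pay 443/11; sellers receive 729/11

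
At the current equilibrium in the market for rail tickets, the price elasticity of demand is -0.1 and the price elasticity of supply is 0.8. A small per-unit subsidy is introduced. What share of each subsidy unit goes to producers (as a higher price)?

For a small subsidy around the equilibrium, the benefit split depends on the relative slopes, which at a point are proportional to the elasticities.
Buyer share = εs/(εs + |εd|) = 0.8/(0.8 + 0.1) = 8/9; seller share = |εd|/(εs + |εd|) = 1/9.
So producers capture 1/9 of the subsidy.

Producer share = 1/9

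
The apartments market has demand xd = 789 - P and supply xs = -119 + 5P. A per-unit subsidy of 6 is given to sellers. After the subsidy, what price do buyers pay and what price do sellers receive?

Pre-subsidy: 789 - P = -119 + 5P gives P* = 454/3, x* = 1913/3.
With the subsidy, sellers receive Ps = Pb + 6 for each unit, where Pb is the price buyers pay.
Supply in terms of Pb becomes xs = -119 + 5(Pb + 6) = -89 + 5Pb. Setting this equal to demand: 789 - Pb = -89 + 5Pb, so Pb = 439/3.
Sellers receive Ps = 439/3 + 6 = 457/3; x' = 789 − 1·(439/3) = 1928/3.

Buyers pay 439/3; sellers receive 457/3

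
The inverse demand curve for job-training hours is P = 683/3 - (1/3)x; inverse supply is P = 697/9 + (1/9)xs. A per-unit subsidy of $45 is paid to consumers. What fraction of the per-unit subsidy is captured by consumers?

Pre-subsidy: 683/3 - (1/3)x = 697/9 + (1/9)x gives x* = 338 and P* = 115.
With the rebate, buyers effectively pay Pb = Ps − 45, where Ps is the price sellers receive.
On the curves, Pb = 683/3 - (1/3)x and Ps = 697/9 + (1/9)x; the wedge Ps − Pb = 45 gives 697/9 + (1/9)x − (683/3 - (1/3)x) = 45, so x' = 439.25.
Then Pb = 683/3 − (1/3)·439.25 = 81.25 and Ps = 697/9 + (1/9)·439.25 = 126.25.
Buyers' price falls by P* − Pb = 115 − 81.25 = 33.75; sellers' price rises by Ps − P* = 126.25 − 115 = 11.25.
So consumers capture 33.75/45 = 0.75 of each unit of subsidy.

Consumer share = 0.75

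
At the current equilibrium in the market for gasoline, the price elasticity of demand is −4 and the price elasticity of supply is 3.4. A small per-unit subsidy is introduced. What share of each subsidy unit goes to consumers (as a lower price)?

Consumer share = 17/37

For a small subsidy around the equilibrium, the benefit split depends on the relative slopes, which at a point are proportional to the elasticities.
Buyer share = εs/(εs + |εd|) = 3.4/(3.4 + 4) = 17/37; seller share = |εd|/(εs + |εd|) = 20/37.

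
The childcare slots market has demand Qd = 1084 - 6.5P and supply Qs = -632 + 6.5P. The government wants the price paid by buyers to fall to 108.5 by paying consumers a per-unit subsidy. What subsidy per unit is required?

At a buyer price of 108.5, quantity demanded is 1084 − 6.5·108.5 = 378.75.
Sellers supply 378.75 only when they receive Ps with -632 + 6.5·Ps = 378.75, i.e. Ps = 155.5.
s = Ps − Pb = 155.5 − 108.5 = 47.

Required subsidy s = 47 per unit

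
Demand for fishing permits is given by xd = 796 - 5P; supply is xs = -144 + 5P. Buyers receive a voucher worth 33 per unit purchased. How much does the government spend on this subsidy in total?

Pre-subsidy: 796 - 5P = -144 + 5P gives P* = 94, x* = 326.
With the rebate, buyers effectively pay Pb = Ps − 33, where Ps is the price sellers receive.
Demand in terms of Ps becomes xd = 796 − 5(Ps − 33) = 961 - 5Ps. Setting this equal to supply: 961 - 5Ps = -144 + 5Ps, so Ps = 110.5.
Buyers pay Pb = 110.5 − 33 = 77.5; x' = -144 + 5·110.5 = 408.5.
Government outlay = subsidy × quantity = 33 × 408.5 = 13480.5.

Government cost = 13480.5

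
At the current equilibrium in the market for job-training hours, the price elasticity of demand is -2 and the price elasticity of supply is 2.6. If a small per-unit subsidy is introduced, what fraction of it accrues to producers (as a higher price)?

Producer share = 10/23

For a small subsidy around the equilibrium, the benefit split depends on the relative slopes, which at a point are proportional to the elasticities.
Buyer share = εs/(εs + |εd|) = 2.6/(2.6 + 2) = 13/23; seller share = |εd|/(εs + |εd|) = 10/23.
So producers capture 10/23 of the subsidy.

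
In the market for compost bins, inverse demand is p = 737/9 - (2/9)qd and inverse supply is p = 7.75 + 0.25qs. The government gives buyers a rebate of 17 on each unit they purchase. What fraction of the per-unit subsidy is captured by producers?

Pre-subsidy: 737/9 - (2/9)q = 7.75 + 0.25q gives q* = 157 and p* = 47.
With the rebate, buyers effectively pay pb = ps − 17, where ps is the price sellers receive.
On the curves, pb = 737/9 - (2/9)q and ps = 7.75 + 0.25q; the wedge ps − pb = 17 gives 7.75 + 0.25q − (737/9 - (2/9)q) = 17, so q' = 193.
Then pb = 737/9 − (2/9)·193 = 39 and ps = 7.75 + 0.25·193 = 56.
Buyers' price falls by p* − pb = 47 − 39 = 8; sellers' price rises by ps − p* = 56 − 47 = 9.
So producers capture 9/17 = 9/17 of each unit of subsidy.

Producer share = 9/17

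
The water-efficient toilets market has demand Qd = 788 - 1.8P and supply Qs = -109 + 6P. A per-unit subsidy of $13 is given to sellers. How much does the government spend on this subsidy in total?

Government cost = $7787

Pre-subsidy: 788 - 1.8P = -109 + 6P gives P* = 115, Q* = 581.
With the subsidy, sellers receive Ps = Pb + 13 for each unit, where Pb is the price buyers pay.
Supply in terms of Pb becomes Qs = -109 + 6(Pb + 13) = -31 + 6Pb. Setting this equal to demand: 788 - 1.8Pb = -31 + 6Pb, so Pb = 105.
Sellers receive Ps = 105 + 13 = 118; Q' = 788 − 1.8·105 = 599.
Government outlay = subsidy × quantity = 13 × 599 = 7787.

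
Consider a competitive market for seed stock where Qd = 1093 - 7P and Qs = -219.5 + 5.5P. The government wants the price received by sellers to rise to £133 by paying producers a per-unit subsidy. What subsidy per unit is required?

At a seller price of 133, quantity supplied is -219.5 + 5.5·133 = 512.
Buyers absorb 512 only when they pay Pb with 1093 − 7·Pb = 512, i.e. Pb = 83.
s = Ps − Pb = 133 − 83 = 50.

Required subsidy s = £50 per unit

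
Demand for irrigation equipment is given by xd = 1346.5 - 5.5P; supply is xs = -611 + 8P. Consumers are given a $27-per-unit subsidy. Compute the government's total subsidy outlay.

Government cost = $17199

Pre-subsidy: 1346.5 - 5.5P = -611 + 8P gives P* = 145, x* = 549.
With the rebate, buyers effectively pay Pb = Ps − 27, where Ps is the price sellers receive.
Demand in terms of Ps becomes xd = 1346.5 − 5.5(Ps − 27) = 1495 - 5.5Ps. Setting this equal to supply: 1495 - 5.5Ps = -611 + 8Ps, so Ps = 156.
Buyers pay Pb = 156 − 27 = 129; x' = -611 + 8·156 = 637.
Government outlay = subsidy × quantity = 27 × 637 = 17199.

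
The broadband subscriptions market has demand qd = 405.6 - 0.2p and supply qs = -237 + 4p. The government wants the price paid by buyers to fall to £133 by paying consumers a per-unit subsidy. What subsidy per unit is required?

Required subsidy s = £21 per unit

At a buyer price of 133, quantity demanded is 405.6 − 0.2·133 = 379.
Sellers supply 379 only when they receive ps with -237 + 4·ps = 379, i.e. ps = 154.
s = ps − pb = 154 − 133 = 21.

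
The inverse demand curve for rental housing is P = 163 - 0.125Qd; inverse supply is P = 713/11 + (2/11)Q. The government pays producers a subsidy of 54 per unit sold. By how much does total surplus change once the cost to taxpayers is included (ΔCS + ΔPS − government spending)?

Net change in total surplus = -4752

Pre-subsidy: 163 - 0.125Q = 713/11 + (2/11)Q gives Q* = 320 and P* = 123.
With the subsidy, sellers receive Ps = Pb + 54 for each unit, where Pb is the price buyers pay.
On the curves, Pb = 163 - 0.125Q and Ps = 713/11 + (2/11)Q; the wedge Ps − Pb = 54 gives 713/11 + (2/11)Q − (163 - 0.125Q) = 54, so Q' = 496.
Then Pb = 163 − 0.125·496 = 101 and Ps = 713/11 + (2/11)·496 = 155.
ΔCS = ½(320 + 496)(123 − 101) = 8976; ΔPS = ½(320 + 496)(155 − 123) = 13056.
Government spending = 54 × 496 = 26784.
Net change = 8976 + 13056 − 26784 = -4752. The loss equals the DWL triangle ½·54·176.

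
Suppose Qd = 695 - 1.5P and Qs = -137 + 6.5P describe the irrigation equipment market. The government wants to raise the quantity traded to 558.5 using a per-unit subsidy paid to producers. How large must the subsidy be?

At Q = 558.5, invert demand for the buyer price: Pb = (695 − 558.5)/1.5 = 91; invert supply for the seller price: Ps = (558.5 − (-137))/6.5 = 107.
The subsidy must fill the gap: s = Ps − Pb = 107 − 91 = 16.

Required subsidy s = 16 per unit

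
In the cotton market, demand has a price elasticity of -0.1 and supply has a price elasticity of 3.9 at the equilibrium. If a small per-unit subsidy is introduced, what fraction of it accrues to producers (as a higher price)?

Producer share = 0.025

For a small subsidy around the equilibrium, the benefit split depends on the relative slopes, which at a point are proportional to the elasticities.
Buyer share = εs/(εs + |εd|) = 3.9/(3.9 + 0.1) = 0.975; seller share = |εd|/(εs + |εd|) = 0.025.
So producers capture 0.025 of the subsidy.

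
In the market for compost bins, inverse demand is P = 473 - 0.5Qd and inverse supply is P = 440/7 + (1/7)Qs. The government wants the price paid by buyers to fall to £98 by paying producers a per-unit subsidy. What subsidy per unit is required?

Required subsidy s = £72 per unit

At a buyer price of 98, quantity demanded is 946 − 2·98 = 750.
Sellers supply 750 only when they receive Ps = 440/7 + (1/7)·750 = 170.
s = Ps − Pb = 170 − 98 = 72.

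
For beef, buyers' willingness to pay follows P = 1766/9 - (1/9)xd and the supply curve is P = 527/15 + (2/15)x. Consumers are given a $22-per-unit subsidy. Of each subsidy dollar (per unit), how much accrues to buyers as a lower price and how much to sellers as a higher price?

Buyers gain $10 per unit; sellers gain $12 per unit

Pre-subsidy: 1766/9 - (1/9)x = 527/15 + (2/15)x gives x* = 659 and P* = 123.
With the rebate, buyers effectively pay Pb = Ps − 22, where Ps is the price sellers receive.
On the curves, Pb = 1766/9 - (1/9)x and Ps = 527/15 + (2/15)x; the wedge Ps − Pb = 22 gives 527/15 + (2/15)x − (1766/9 - (1/9)x) = 22, so x' = 749.
Then Pb = 1766/9 − (1/9)·749 = 113 and Ps = 527/15 + (2/15)·749 = 135.
Buyers' price falls by P* − Pb = 123 − 113 = 10; sellers' price rises by Ps − P* = 135 − 123 = 12.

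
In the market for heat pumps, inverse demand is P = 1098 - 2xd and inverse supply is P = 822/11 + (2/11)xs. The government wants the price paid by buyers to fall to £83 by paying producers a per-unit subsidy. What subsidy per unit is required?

At a buyer price of 83, quantity demanded is 549 − 0.5·83 = 507.5.
Sellers supply 507.5 only when they receive Ps = 822/11 + (2/11)·507.5 = 167.
s = Ps − Pb = 167 − 83 = 84.

Required subsidy s = £84 per unit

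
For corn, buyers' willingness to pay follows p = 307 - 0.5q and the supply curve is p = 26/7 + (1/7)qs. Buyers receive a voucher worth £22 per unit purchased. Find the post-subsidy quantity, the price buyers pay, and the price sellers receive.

q' = 506; buyers pay £54; sellers receive £76

Pre-subsidy: 307 - 0.5q = 26/7 + (1/7)q gives q* = 4246/9 and p* = 640/9.
With the rebate, buyers effectively pay pb = ps − 22, where ps is the price sellers receive.
On the curves, pb = 307 - 0.5q and ps = 26/7 + (1/7)q; the wedge ps − pb = 22 gives 26/7 + (1/7)q − (307 - 0.5q) = 22, so q' = 506.
Then pb = 307 − 0.5·506 = 54 and ps = 26/7 + (1/7)·506 = 76.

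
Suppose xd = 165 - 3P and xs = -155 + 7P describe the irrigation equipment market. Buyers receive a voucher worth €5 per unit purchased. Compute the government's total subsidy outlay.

Pre-subsidy: 165 - 3P = -155 + 7P gives P* = 32, x* = 69.
With the rebate, buyers effectively pay Pb = Ps − 5, where Ps is the price sellers receive.
Demand in terms of Ps becomes xd = 165 − 3(Ps − 5) = 180 - 3Ps. Setting this equal to supply: 180 - 3Ps = -155 + 7Ps, so Ps = 33.5.
Buyers pay Pb = 33.5 − 5 = 28.5; x' = -155 + 7·33.5 = 79.5.
Government outlay = subsidy × quantity = 5 × 79.5 = 397.5.

Government cost = €397.5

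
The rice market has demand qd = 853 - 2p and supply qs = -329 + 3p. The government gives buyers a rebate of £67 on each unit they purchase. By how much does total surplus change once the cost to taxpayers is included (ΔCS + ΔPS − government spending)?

Pre-subsidy: 853 - 2p = -329 + 3p gives p* = 236.4, q* = 380.2.
With the rebate, buyers effectively pay pb = ps − 67, where ps is the price sellers receive.
Demand in terms of ps becomes qd = 853 − 2(ps − 67) = 987 - 2ps. Setting this equal to supply: 987 - 2ps = -329 + 3ps, so ps = 263.2.
Buyers pay pb = 263.2 − 67 = 196.2; q' = -329 + 3·263.2 = 460.6.
ΔCS = ½(380.2 + 460.6)(236.4 − 196.2) = 16900.08; ΔPS = ½(380.2 + 460.6)(263.2 − 236.4) = 11266.72.
Government spending = 67 × 460.6 = 30860.2.
Net change = 16900.08 + 11266.72 − 30860.2 = -2693.4. The loss equals the DWL triangle ½·67·80.4.

Net change in total surplus = -£2693.4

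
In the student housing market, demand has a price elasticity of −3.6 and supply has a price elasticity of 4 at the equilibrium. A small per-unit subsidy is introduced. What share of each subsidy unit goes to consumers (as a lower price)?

For a small subsidy around the equilibrium, the benefit split depends on the relative slopes, which at a point are proportional to the elasticities.
Buyer share = εs/(εs + |εd|) = 4/(4 + 3.6) = 10/19; seller share = |εd|/(εs + |εd|) = 9/19.

Consumer share = 10/19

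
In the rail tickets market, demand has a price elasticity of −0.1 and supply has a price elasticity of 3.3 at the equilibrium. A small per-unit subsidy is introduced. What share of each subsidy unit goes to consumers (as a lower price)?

For a small subsidy around the equilibrium, the benefit split depends on the relative slopes, which at a point are proportional to the elasticities.
Buyer share = εs/(εs + |εd|) = 3.3/(3.3 + 0.1) = 33/34; seller share = |εd|/(εs + |εd|) = 1/34.

Consumer share = 33/34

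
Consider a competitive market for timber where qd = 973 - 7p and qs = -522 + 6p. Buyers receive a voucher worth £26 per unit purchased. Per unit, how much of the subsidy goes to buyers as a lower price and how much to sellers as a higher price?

Pre-subsidy: 973 - 7p = -522 + 6p gives p* = 115, q* = 168.
With the rebate, buyers effectively pay pb = ps − 26, where ps is the price sellers receive.
Demand in terms of ps becomes qd = 973 − 7(ps − 26) = 1155 - 7ps. Setting this equal to supply: 1155 - 7ps = -522 + 6ps, so ps = 129.
Buyers pay pb = 129 − 26 = 103; q' = -522 + 6·129 = 252.
Buyers' price falls by p* − pb = 115 − 103 = 12; sellers' price rises by ps − p* = 129 − 115 = 14.

Buyers gain £12 per unit; sellers gain £14 per unit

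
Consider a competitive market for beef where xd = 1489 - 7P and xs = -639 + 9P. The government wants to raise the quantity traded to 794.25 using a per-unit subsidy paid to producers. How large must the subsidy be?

At x = 794.25, invert demand for the buyer price: Pb = (1489 − 794.25)/7 = 99.25; invert supply for the seller price: Ps = (794.25 − (-639))/9 = 159.25.
The subsidy must fill the gap: s = Ps − Pb = 159.25 − 99.25 = 60.

Required subsidy s = 60 per unit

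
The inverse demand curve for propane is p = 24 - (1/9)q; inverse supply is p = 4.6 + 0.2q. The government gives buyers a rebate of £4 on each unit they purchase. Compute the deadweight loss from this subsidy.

Pre-subsidy: 24 - (1/9)q = 4.6 + 0.2q gives q* = 873/14 and p* = 239/14.
With the rebate, buyers effectively pay pb = ps − 4, where ps is the price sellers receive.
On the curves, pb = 24 - (1/9)q and ps = 4.6 + 0.2q; the wedge ps − pb = 4 gives 4.6 + 0.2q − (24 - (1/9)q) = 4, so q' = 1053/14.
Then pb = 24 − (1/9)·(1053/14) = 219/14 and ps = 4.6 + 0.2·(1053/14) = 275/14.
The subsidy expands output by 1053/14 − 873/14 = 90/7 past the efficient level; on those units the gap between marginal cost and willingness to pay runs from 0 up to 4.
DWL = ½ × 4 × 90/7 = 180/7.

Deadweight loss = 180/7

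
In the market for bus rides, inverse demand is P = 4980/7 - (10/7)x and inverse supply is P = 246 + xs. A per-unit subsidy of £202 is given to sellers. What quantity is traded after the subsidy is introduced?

Pre-subsidy: 4980/7 - (10/7)x = 246 + x gives x* = 3258/17 and P* = 7440/17.
With the subsidy, sellers receive Ps = Pb + 202 for each unit, where Pb is the price buyers pay.
On the curves, Pb = 4980/7 - (10/7)x and Ps = 246 + x; the wedge Ps − Pb = 202 gives 246 + x − (4980/7 - (10/7)x) = 202, so x' = 4672/17.
Then Pb = 4980/7 − (10/7)·(4672/17) = 5420/17 and Ps = 246 + 1·(4672/17) = 8854/17.

x' = 4672/17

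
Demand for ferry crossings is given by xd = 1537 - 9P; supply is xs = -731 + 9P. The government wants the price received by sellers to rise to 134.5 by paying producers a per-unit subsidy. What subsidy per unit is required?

Required subsidy s = 17 per unit

At a seller price of 134.5, quantity supplied is -731 + 9·134.5 = 479.5.
Buyers absorb 479.5 only when they pay Pb with 1537 − 9·Pb = 479.5, i.e. Pb = 117.5.
s = Ps − Pb = 134.5 − 117.5 = 17.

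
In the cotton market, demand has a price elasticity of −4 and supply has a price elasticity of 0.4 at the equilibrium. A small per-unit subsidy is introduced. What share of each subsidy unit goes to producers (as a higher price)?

For a small subsidy around the equilibrium, the benefit split depends on the relative slopes, which at a point are proportional to the elasticities.
Buyer share = εs/(εs + |εd|) = 0.4/(0.4 + 4) = 1/11; seller share = |εd|/(εs + |εd|) = 10/11.
So producers capture 10/11 of the subsidy.

Producer share = 10/11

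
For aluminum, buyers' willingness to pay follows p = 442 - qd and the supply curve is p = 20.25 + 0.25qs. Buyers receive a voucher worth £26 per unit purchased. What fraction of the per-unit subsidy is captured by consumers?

Consumer share = 0.8

Pre-subsidy: 442 - q = 20.25 + 0.25q gives q* = 337.4 and p* = 104.6.
With the rebate, buyers effectively pay pb = ps − 26, where ps is the price sellers receive.
On the curves, pb = 442 - q and ps = 20.25 + 0.25q; the wedge ps − pb = 26 gives 20.25 + 0.25q − (442 - q) = 26, so q' = 358.2.
Then pb = 442 − 1·358.2 = 83.8 and ps = 20.25 + 0.25·358.2 = 109.8.
Buyers' price falls by p* − pb = 104.6 − 83.8 = 20.8; sellers' price rises by ps − p* = 109.8 − 104.6 = 5.2.
So consumers capture 20.8/26 = 0.8 of each unit of subsidy.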